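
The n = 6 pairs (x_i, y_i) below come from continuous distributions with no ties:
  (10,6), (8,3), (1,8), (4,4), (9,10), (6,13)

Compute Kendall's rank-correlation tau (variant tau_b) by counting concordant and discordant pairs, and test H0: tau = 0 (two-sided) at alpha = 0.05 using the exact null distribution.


Step 1: Enumerate the 15 unordered pairs (i,j) with i<j and classify each by sign(x_j-x_i) * sign(y_j-y_i).
  (1,2):dx=-2,dy=-3->C; (1,3):dx=-9,dy=+2->D; (1,4):dx=-6,dy=-2->C; (1,5):dx=-1,dy=+4->D
  (1,6):dx=-4,dy=+7->D; (2,3):dx=-7,dy=+5->D; (2,4):dx=-4,dy=+1->D; (2,5):dx=+1,dy=+7->C
  (2,6):dx=-2,dy=+10->D; (3,4):dx=+3,dy=-4->D; (3,5):dx=+8,dy=+2->C; (3,6):dx=+5,dy=+5->C
  (4,5):dx=+5,dy=+6->C; (4,6):dx=+2,dy=+9->C; (5,6):dx=-3,dy=+3->D
Step 2: C = 7, D = 8, total pairs = 15.
Step 3: tau = (C - D)/(n(n-1)/2) = (7 - 8)/15 = -0.066667.
Step 4: Exact two-sided p-value (enumerate n! = 720 permutations of y under H0): p = 1.000000.
Step 5: alpha = 0.05. fail to reject H0.

tau_b = -0.0667 (C=7, D=8), p = 1.000000, fail to reject H0.


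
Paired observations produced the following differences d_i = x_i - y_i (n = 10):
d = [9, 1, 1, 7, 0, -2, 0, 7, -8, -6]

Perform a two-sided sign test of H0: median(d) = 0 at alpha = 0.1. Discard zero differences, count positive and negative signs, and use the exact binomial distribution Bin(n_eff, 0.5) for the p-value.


Step 1: Discard zero differences. Original n = 10; n_eff = number of nonzero differences = 8.
Nonzero differences (with sign): +9, +1, +1, +7, -2, +7, -8, -6
Step 2: Count signs: positive = 5, negative = 3.
Step 3: Under H0: P(positive) = 0.5, so the number of positives S ~ Bin(8, 0.5).
Step 4: Two-sided exact p-value = sum of Bin(8,0.5) probabilities at or below the observed probability = 0.726562.
Step 5: alpha = 0.1. fail to reject H0.

n_eff = 8, pos = 5, neg = 3, p = 0.726562, fail to reject H0.


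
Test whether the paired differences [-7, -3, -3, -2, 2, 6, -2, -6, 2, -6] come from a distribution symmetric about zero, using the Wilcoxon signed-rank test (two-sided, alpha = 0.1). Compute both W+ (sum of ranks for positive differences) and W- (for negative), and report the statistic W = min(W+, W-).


Step 1: Drop any zero differences (none here) and take |d_i|.
|d| = [7, 3, 3, 2, 2, 6, 2, 6, 2, 6]
Step 2: Midrank |d_i| (ties get averaged ranks).
ranks: |7|->10, |3|->5.5, |3|->5.5, |2|->2.5, |2|->2.5, |6|->8, |2|->2.5, |6|->8, |2|->2.5, |6|->8
Step 3: Attach original signs; sum ranks with positive sign and with negative sign.
W+ = 2.5 + 8 + 2.5 = 13
W- = 10 + 5.5 + 5.5 + 2.5 + 2.5 + 8 + 8 = 42
(Check: W+ + W- = 55 should equal n(n+1)/2 = 55.)
Step 4: Test statistic W = min(W+, W-) = 13.
Step 5: Ties in |d|, so use the tie-corrected normal approximation.
        E[W] = n(n+1)/4 = 10*11/4 = 27.5.
        Tie groups: |d|=2 (t=4), |d|=3 (t=2), |d|=6 (t=3); sum(t^3 - t) = 90.
        Var[W] = n(n+1)(2n+1)/24 - sum(t^3-t)/48 = 2310/24 - 90/48 = 94.375.
        z = (W - E[W]) / sqrt(Var[W]) = (13 - 27.5) / 9.7147 = -1.4926.
        Two-sided p = 2*Phi(z) = 0.135545.
Step 6: alpha = 0.1. fail to reject H0.

W+ = 13, W- = 42, W = min = 13, p = 0.135545, fail to reject H0.


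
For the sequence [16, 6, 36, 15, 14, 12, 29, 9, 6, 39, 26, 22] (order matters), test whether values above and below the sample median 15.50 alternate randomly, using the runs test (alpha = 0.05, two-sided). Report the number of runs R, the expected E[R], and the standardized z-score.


Step 1: Compute median = 15.50; label A = above, B = below.
Labels in order: ABABBBABBAAA  (n_A = 6, n_B = 6)
Step 2: Count runs R = 7.
Step 3: Under H0 (random ordering), E[R] = 2*n_A*n_B/(n_A+n_B) + 1 = 2*6*6/12 + 1 = 7.0000.
        Var[R] = 2*n_A*n_B*(2*n_A*n_B - n_A - n_B) / ((n_A+n_B)^2 * (n_A+n_B-1)) = 4320/1584 = 2.7273.
        SD[R] = 1.6514.
Step 4: R = E[R], so z = 0 with no continuity correction.
Step 5: Two-sided p-value via normal approximation = 2*(1 - Phi(|z|)) = 1.000000.
Step 6: alpha = 0.05. fail to reject H0.

R = 7, z = 0.0000, p = 1.000000, fail to reject H0.


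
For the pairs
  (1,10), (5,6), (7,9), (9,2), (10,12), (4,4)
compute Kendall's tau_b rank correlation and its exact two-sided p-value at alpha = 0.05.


Step 1: Enumerate the 15 unordered pairs (i,j) with i<j and classify each by sign(x_j-x_i) * sign(y_j-y_i).
  (1,2):dx=+4,dy=-4->D; (1,3):dx=+6,dy=-1->D; (1,4):dx=+8,dy=-8->D; (1,5):dx=+9,dy=+2->C
  (1,6):dx=+3,dy=-6->D; (2,3):dx=+2,dy=+3->C; (2,4):dx=+4,dy=-4->D; (2,5):dx=+5,dy=+6->C
  (2,6):dx=-1,dy=-2->C; (3,4):dx=+2,dy=-7->D; (3,5):dx=+3,dy=+3->C; (3,6):dx=-3,dy=-5->C
  (4,5):dx=+1,dy=+10->C; (4,6):dx=-5,dy=+2->D; (5,6):dx=-6,dy=-8->C
Step 2: C = 8, D = 7, total pairs = 15.
Step 3: tau = (C - D)/(n(n-1)/2) = (8 - 7)/15 = 0.066667.
Step 4: Exact two-sided p-value (enumerate n! = 720 permutations of y under H0): p = 1.000000.
Step 5: alpha = 0.05. fail to reject H0.

tau_b = 0.0667 (C=8, D=7), p = 1.000000, fail to reject H0.


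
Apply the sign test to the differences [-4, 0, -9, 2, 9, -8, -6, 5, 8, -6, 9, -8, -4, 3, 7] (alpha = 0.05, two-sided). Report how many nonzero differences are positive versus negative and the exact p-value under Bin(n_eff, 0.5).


Step 1: Discard zero differences. Original n = 15; n_eff = number of nonzero differences = 14.
Nonzero differences (with sign): -4, -9, +2, +9, -8, -6, +5, +8, -6, +9, -8, -4, +3, +7
Step 2: Count signs: positive = 7, negative = 7.
Step 3: Under H0: P(positive) = 0.5, so the number of positives S ~ Bin(14, 0.5).
Step 4: Two-sided exact p-value = sum of Bin(14,0.5) probabilities at or below the observed probability = 1.000000.
Step 5: alpha = 0.05. fail to reject H0.

n_eff = 14, pos = 7, neg = 7, p = 1.000000, fail to reject H0.


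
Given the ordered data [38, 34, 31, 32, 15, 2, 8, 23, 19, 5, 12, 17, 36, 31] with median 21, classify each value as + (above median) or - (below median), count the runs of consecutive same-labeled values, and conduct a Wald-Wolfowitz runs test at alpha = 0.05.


Step 1: Compute median = 21; label A = above, B = below.
Labels in order: AAAABBBABBBBAA  (n_A = 7, n_B = 7)
Step 2: Count runs R = 5.
Step 3: Under H0 (random ordering), E[R] = 2*n_A*n_B/(n_A+n_B) + 1 = 2*7*7/14 + 1 = 8.0000.
        Var[R] = 2*n_A*n_B*(2*n_A*n_B - n_A - n_B) / ((n_A+n_B)^2 * (n_A+n_B-1)) = 8232/2548 = 3.2308.
        SD[R] = 1.7974.
Step 4: Continuity-corrected z = (R + 0.5 - E[R]) / SD[R] = (5 + 0.5 - 8.0000) / 1.7974 = -1.3909.
Step 5: Two-sided p-value via normal approximation = 2*(1 - Phi(|z|)) = 0.164264.
Step 6: alpha = 0.05. fail to reject H0.

R = 5, z = -1.3909, p = 0.164264, fail to reject H0.


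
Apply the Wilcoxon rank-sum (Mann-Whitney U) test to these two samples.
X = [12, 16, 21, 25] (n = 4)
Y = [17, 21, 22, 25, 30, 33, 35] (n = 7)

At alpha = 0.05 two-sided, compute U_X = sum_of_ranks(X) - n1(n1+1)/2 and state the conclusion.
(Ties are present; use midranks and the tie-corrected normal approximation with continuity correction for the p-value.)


Step 1: Combine and sort all 11 observations; assign midranks.
sorted (value, group): (12,X), (16,X), (17,Y), (21,X), (21,Y), (22,Y), (25,X), (25,Y), (30,Y), (33,Y), (35,Y)
ranks: 12->1, 16->2, 17->3, 21->4.5, 21->4.5, 22->6, 25->7.5, 25->7.5, 30->9, 33->10, 35->11
Step 2: Rank sum for X: R1 = 1 + 2 + 4.5 + 7.5 = 15.
Step 3: U_X = R1 - n1(n1+1)/2 = 15 - 4*5/2 = 15 - 10 = 5.
       U_Y = n1*n2 - U_X = 28 - 5 = 23.
Step 4: Ties are present, so use the tie-corrected normal approximation (with continuity correction) for the p-value.
Step 5: p-value = 0.106592; compare to alpha = 0.05. fail to reject H0.

U_X = 5, p = 0.106592, fail to reject H0 at alpha = 0.05.


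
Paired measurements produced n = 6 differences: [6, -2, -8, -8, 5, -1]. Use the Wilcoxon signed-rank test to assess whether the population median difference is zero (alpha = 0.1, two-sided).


Step 1: Drop any zero differences (none here) and take |d_i|.
|d| = [6, 2, 8, 8, 5, 1]
Step 2: Midrank |d_i| (ties get averaged ranks).
ranks: |6|->4, |2|->2, |8|->5.5, |8|->5.5, |5|->3, |1|->1
Step 3: Attach original signs; sum ranks with positive sign and with negative sign.
W+ = 4 + 3 = 7
W- = 2 + 5.5 + 5.5 + 1 = 14
(Check: W+ + W- = 21 should equal n(n+1)/2 = 21.)
Step 4: Test statistic W = min(W+, W-) = 7.
Step 5: Ties in |d|, so use the tie-corrected normal approximation.
        E[W] = n(n+1)/4 = 6*7/4 = 10.5.
        Tie groups: |d|=8 (t=2); sum(t^3 - t) = 6.
        Var[W] = n(n+1)(2n+1)/24 - sum(t^3-t)/48 = 546/24 - 6/48 = 22.625.
        z = (W - E[W]) / sqrt(Var[W]) = (7 - 10.5) / 4.7566 = -0.7358.
        Two-sided p = 2*Phi(z) = 0.461838.
Step 6: alpha = 0.1. fail to reject H0.

W+ = 7, W- = 14, W = min = 7, p = 0.461838, fail to reject H0.


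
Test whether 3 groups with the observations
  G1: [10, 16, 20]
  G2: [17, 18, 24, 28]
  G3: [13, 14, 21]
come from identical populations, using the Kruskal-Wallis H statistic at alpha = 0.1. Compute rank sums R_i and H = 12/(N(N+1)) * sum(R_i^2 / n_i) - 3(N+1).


Step 1: Combine all N = 10 observations and assign midranks.
sorted (value, group, rank): (10,G1,1), (13,G3,2), (14,G3,3), (16,G1,4), (17,G2,5), (18,G2,6), (20,G1,7), (21,G3,8), (24,G2,9), (28,G2,10)
Step 2: Sum ranks within each group.
R_1 = 12 (n_1 = 3)
R_2 = 30 (n_2 = 4)
R_3 = 13 (n_3 = 3)
Step 3: H = 12/(N(N+1)) * sum(R_i^2/n_i) - 3(N+1)
     = 12/(10*11) * (12^2/3 + 30^2/4 + 13^2/3) - 3*11
     = 0.109091 * 329.333 - 33
     = 2.927273.
Step 4: No ties, so H is used without correction.
Step 5: Under H0, H ~ chi^2(2); p-value = 0.231393.
Step 6: alpha = 0.1. fail to reject H0.

H = 2.9273, df = 2, p = 0.231393, fail to reject H0.


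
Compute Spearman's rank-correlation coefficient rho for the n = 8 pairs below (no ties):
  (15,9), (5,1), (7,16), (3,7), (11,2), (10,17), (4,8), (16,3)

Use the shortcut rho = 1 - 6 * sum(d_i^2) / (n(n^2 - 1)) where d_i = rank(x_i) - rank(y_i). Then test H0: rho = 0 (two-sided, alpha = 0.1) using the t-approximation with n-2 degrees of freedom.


Step 1: Rank x and y separately (midranks; no ties here).
rank(x): 15->7, 5->3, 7->4, 3->1, 11->6, 10->5, 4->2, 16->8
rank(y): 9->6, 1->1, 16->7, 7->4, 2->2, 17->8, 8->5, 3->3
Step 2: d_i = R_x(i) - R_y(i); compute d_i^2.
  (7-6)^2=1, (3-1)^2=4, (4-7)^2=9, (1-4)^2=9, (6-2)^2=16, (5-8)^2=9, (2-5)^2=9, (8-3)^2=25
sum(d^2) = 82.
Step 3: rho = 1 - 6*82 / (8*(8^2 - 1)) = 1 - 492/504 = 0.023810.
Step 4: Under H0, t = rho * sqrt((n-2)/(1-rho^2)) = 0.0583 ~ t(6).
Step 5: Two-sided p-value from the t-distribution with 6 df = 0.955374.
Step 6: alpha = 0.1. fail to reject H0.

rho = 0.0238, p = 0.955374, fail to reject H0 at alpha = 0.1.


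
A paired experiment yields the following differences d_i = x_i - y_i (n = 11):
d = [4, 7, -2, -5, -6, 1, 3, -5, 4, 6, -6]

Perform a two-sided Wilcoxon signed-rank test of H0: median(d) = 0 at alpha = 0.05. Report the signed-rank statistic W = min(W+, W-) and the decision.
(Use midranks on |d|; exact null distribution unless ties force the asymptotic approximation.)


Step 1: Drop any zero differences (none here) and take |d_i|.
|d| = [4, 7, 2, 5, 6, 1, 3, 5, 4, 6, 6]
Step 2: Midrank |d_i| (ties get averaged ranks).
ranks: |4|->4.5, |7|->11, |2|->2, |5|->6.5, |6|->9, |1|->1, |3|->3, |5|->6.5, |4|->4.5, |6|->9, |6|->9
Step 3: Attach original signs; sum ranks with positive sign and with negative sign.
W+ = 4.5 + 11 + 1 + 3 + 4.5 + 9 = 33
W- = 2 + 6.5 + 9 + 6.5 + 9 = 33
(Check: W+ + W- = 66 should equal n(n+1)/2 = 66.)
Step 4: Test statistic W = min(W+, W-) = 33.
Step 5: Ties in |d|, so use the tie-corrected normal approximation.
        E[W] = n(n+1)/4 = 11*12/4 = 33.
        Tie groups: |d|=4 (t=2), |d|=5 (t=2), |d|=6 (t=3); sum(t^3 - t) = 36.
        Var[W] = n(n+1)(2n+1)/24 - sum(t^3-t)/48 = 3036/24 - 36/48 = 125.75.
        z = (W - E[W]) / sqrt(Var[W]) = (33 - 33) / 11.2138 = 0.0000.
        Two-sided p = 2*Phi(z) = 1.000000.
Step 6: alpha = 0.05. fail to reject H0.

W+ = 33, W- = 33, W = min = 33, p = 1.000000, fail to reject H0.


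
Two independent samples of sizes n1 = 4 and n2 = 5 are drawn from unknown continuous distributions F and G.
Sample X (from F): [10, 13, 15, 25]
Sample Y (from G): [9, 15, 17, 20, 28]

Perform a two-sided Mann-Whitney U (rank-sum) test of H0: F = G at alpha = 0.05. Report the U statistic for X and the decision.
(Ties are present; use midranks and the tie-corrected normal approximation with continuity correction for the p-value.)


Step 1: Combine and sort all 9 observations; assign midranks.
sorted (value, group): (9,Y), (10,X), (13,X), (15,X), (15,Y), (17,Y), (20,Y), (25,X), (28,Y)
ranks: 9->1, 10->2, 13->3, 15->4.5, 15->4.5, 17->6, 20->7, 25->8, 28->9
Step 2: Rank sum for X: R1 = 2 + 3 + 4.5 + 8 = 17.5.
Step 3: U_X = R1 - n1(n1+1)/2 = 17.5 - 4*5/2 = 17.5 - 10 = 7.5.
       U_Y = n1*n2 - U_X = 20 - 7.5 = 12.5.
Step 4: Ties are present, so use the tie-corrected normal approximation (with continuity correction) for the p-value.
Step 5: p-value = 0.622753; compare to alpha = 0.05. fail to reject H0.

U_X = 7.5, p = 0.622753, fail to reject H0 at alpha = 0.05.


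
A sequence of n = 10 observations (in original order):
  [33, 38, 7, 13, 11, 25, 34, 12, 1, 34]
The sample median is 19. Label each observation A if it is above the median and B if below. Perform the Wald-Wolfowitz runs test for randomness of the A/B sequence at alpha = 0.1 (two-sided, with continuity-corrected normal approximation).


Step 1: Compute median = 19; label A = above, B = below.
Labels in order: AABBBAABBA  (n_A = 5, n_B = 5)
Step 2: Count runs R = 5.
Step 3: Under H0 (random ordering), E[R] = 2*n_A*n_B/(n_A+n_B) + 1 = 2*5*5/10 + 1 = 6.0000.
        Var[R] = 2*n_A*n_B*(2*n_A*n_B - n_A - n_B) / ((n_A+n_B)^2 * (n_A+n_B-1)) = 2000/900 = 2.2222.
        SD[R] = 1.4907.
Step 4: Continuity-corrected z = (R + 0.5 - E[R]) / SD[R] = (5 + 0.5 - 6.0000) / 1.4907 = -0.3354.
Step 5: Two-sided p-value via normal approximation = 2*(1 - Phi(|z|)) = 0.737316.
Step 6: alpha = 0.1. fail to reject H0.

R = 5, z = -0.3354, p = 0.737316, fail to reject H0.


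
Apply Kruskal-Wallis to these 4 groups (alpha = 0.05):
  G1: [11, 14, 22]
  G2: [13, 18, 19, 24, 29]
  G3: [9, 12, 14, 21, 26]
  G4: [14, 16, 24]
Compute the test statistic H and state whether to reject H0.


Step 1: Combine all N = 16 observations and assign midranks.
sorted (value, group, rank): (9,G3,1), (11,G1,2), (12,G3,3), (13,G2,4), (14,G1,6), (14,G3,6), (14,G4,6), (16,G4,8), (18,G2,9), (19,G2,10), (21,G3,11), (22,G1,12), (24,G2,13.5), (24,G4,13.5), (26,G3,15), (29,G2,16)
Step 2: Sum ranks within each group.
R_1 = 20 (n_1 = 3)
R_2 = 52.5 (n_2 = 5)
R_3 = 36 (n_3 = 5)
R_4 = 27.5 (n_4 = 3)
Step 3: H = 12/(N(N+1)) * sum(R_i^2/n_i) - 3(N+1)
     = 12/(16*17) * (20^2/3 + 52.5^2/5 + 36^2/5 + 27.5^2/3) - 3*17
     = 0.044118 * 1195.87 - 51
     = 1.758824.
Step 4: Ties present; correction factor C = 1 - 30/(16^3 - 16) = 0.992647. Corrected H = 1.758824 / 0.992647 = 1.771852.
Step 5: Under H0, H ~ chi^2(3); p-value = 0.621079.
Step 6: alpha = 0.05. fail to reject H0.

H = 1.7719, df = 3, p = 0.621079, fail to reject H0.


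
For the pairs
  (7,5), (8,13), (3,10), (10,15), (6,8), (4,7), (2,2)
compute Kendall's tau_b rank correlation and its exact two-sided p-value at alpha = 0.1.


Step 1: Enumerate the 21 unordered pairs (i,j) with i<j and classify each by sign(x_j-x_i) * sign(y_j-y_i).
  (1,2):dx=+1,dy=+8->C; (1,3):dx=-4,dy=+5->D; (1,4):dx=+3,dy=+10->C; (1,5):dx=-1,dy=+3->D
  (1,6):dx=-3,dy=+2->D; (1,7):dx=-5,dy=-3->C; (2,3):dx=-5,dy=-3->C; (2,4):dx=+2,dy=+2->C
  (2,5):dx=-2,dy=-5->C; (2,6):dx=-4,dy=-6->C; (2,7):dx=-6,dy=-11->C; (3,4):dx=+7,dy=+5->C
  (3,5):dx=+3,dy=-2->D; (3,6):dx=+1,dy=-3->D; (3,7):dx=-1,dy=-8->C; (4,5):dx=-4,dy=-7->C
  (4,6):dx=-6,dy=-8->C; (4,7):dx=-8,dy=-13->C; (5,6):dx=-2,dy=-1->C; (5,7):dx=-4,dy=-6->C
  (6,7):dx=-2,dy=-5->C
Step 2: C = 16, D = 5, total pairs = 21.
Step 3: tau = (C - D)/(n(n-1)/2) = (16 - 5)/21 = 0.523810.
Step 4: Exact two-sided p-value (enumerate n! = 5040 permutations of y under H0): p = 0.136111.
Step 5: alpha = 0.1. fail to reject H0.

tau_b = 0.5238 (C=16, D=5), p = 0.136111, fail to reject H0.


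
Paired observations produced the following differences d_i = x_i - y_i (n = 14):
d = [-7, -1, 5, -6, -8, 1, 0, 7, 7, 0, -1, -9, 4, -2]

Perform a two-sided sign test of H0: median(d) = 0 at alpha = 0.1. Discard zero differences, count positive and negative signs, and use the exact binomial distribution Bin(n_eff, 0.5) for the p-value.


Step 1: Discard zero differences. Original n = 14; n_eff = number of nonzero differences = 12.
Nonzero differences (with sign): -7, -1, +5, -6, -8, +1, +7, +7, -1, -9, +4, -2
Step 2: Count signs: positive = 5, negative = 7.
Step 3: Under H0: P(positive) = 0.5, so the number of positives S ~ Bin(12, 0.5).
Step 4: Two-sided exact p-value = sum of Bin(12,0.5) probabilities at or below the observed probability = 0.774414.
Step 5: alpha = 0.1. fail to reject H0.

n_eff = 12, pos = 5, neg = 7, p = 0.774414, fail to reject H0.


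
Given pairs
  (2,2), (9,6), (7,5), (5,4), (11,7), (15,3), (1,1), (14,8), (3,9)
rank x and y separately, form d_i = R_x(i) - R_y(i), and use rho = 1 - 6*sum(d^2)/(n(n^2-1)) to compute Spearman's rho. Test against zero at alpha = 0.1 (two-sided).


Step 1: Rank x and y separately (midranks; no ties here).
rank(x): 2->2, 9->6, 7->5, 5->4, 11->7, 15->9, 1->1, 14->8, 3->3
rank(y): 2->2, 6->6, 5->5, 4->4, 7->7, 3->3, 1->1, 8->8, 9->9
Step 2: d_i = R_x(i) - R_y(i); compute d_i^2.
  (2-2)^2=0, (6-6)^2=0, (5-5)^2=0, (4-4)^2=0, (7-7)^2=0, (9-3)^2=36, (1-1)^2=0, (8-8)^2=0, (3-9)^2=36
sum(d^2) = 72.
Step 3: rho = 1 - 6*72 / (9*(9^2 - 1)) = 1 - 432/720 = 0.400000.
Step 4: Under H0, t = rho * sqrt((n-2)/(1-rho^2)) = 1.1547 ~ t(7).
Step 5: Two-sided p-value from the t-distribution with 7 df = 0.286105.
Step 6: alpha = 0.1. fail to reject H0.

rho = 0.4000, p = 0.286105, fail to reject H0 at alpha = 0.1.


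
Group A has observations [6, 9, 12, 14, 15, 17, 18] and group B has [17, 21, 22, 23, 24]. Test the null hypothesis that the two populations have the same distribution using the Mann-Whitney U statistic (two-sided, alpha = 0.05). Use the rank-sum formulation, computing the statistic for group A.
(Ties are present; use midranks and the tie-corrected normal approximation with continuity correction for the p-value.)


Step 1: Combine and sort all 12 observations; assign midranks.
sorted (value, group): (6,X), (9,X), (12,X), (14,X), (15,X), (17,X), (17,Y), (18,X), (21,Y), (22,Y), (23,Y), (24,Y)
ranks: 6->1, 9->2, 12->3, 14->4, 15->5, 17->6.5, 17->6.5, 18->8, 21->9, 22->10, 23->11, 24->12
Step 2: Rank sum for X: R1 = 1 + 2 + 3 + 4 + 5 + 6.5 + 8 = 29.5.
Step 3: U_X = R1 - n1(n1+1)/2 = 29.5 - 7*8/2 = 29.5 - 28 = 1.5.
       U_Y = n1*n2 - U_X = 35 - 1.5 = 33.5.
Step 4: Ties are present, so use the tie-corrected normal approximation (with continuity correction) for the p-value.
Step 5: p-value = 0.011682; compare to alpha = 0.05. reject H0.

U_X = 1.5, p = 0.011682, reject H0 at alpha = 0.05.


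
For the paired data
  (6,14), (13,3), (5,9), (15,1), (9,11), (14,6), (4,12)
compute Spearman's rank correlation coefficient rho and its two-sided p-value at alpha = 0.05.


Step 1: Rank x and y separately (midranks; no ties here).
rank(x): 6->3, 13->5, 5->2, 15->7, 9->4, 14->6, 4->1
rank(y): 14->7, 3->2, 9->4, 1->1, 11->5, 6->3, 12->6
Step 2: d_i = R_x(i) - R_y(i); compute d_i^2.
  (3-7)^2=16, (5-2)^2=9, (2-4)^2=4, (7-1)^2=36, (4-5)^2=1, (6-3)^2=9, (1-6)^2=25
sum(d^2) = 100.
Step 3: rho = 1 - 6*100 / (7*(7^2 - 1)) = 1 - 600/336 = -0.785714.
Step 4: Under H0, t = rho * sqrt((n-2)/(1-rho^2)) = -2.8402 ~ t(5).
Step 5: Two-sided p-value from the t-distribution with 5 df = 0.036238.
Step 6: alpha = 0.05. reject H0.

rho = -0.7857, p = 0.036238, reject H0 at alpha = 0.05.


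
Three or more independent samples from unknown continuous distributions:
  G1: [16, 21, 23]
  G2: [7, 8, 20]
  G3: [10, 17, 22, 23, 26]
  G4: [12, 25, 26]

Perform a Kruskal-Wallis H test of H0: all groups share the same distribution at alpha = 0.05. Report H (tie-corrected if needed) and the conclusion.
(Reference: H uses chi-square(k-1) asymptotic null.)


Step 1: Combine all N = 14 observations and assign midranks.
sorted (value, group, rank): (7,G2,1), (8,G2,2), (10,G3,3), (12,G4,4), (16,G1,5), (17,G3,6), (20,G2,7), (21,G1,8), (22,G3,9), (23,G1,10.5), (23,G3,10.5), (25,G4,12), (26,G3,13.5), (26,G4,13.5)
Step 2: Sum ranks within each group.
R_1 = 23.5 (n_1 = 3)
R_2 = 10 (n_2 = 3)
R_3 = 42 (n_3 = 5)
R_4 = 29.5 (n_4 = 3)
Step 3: H = 12/(N(N+1)) * sum(R_i^2/n_i) - 3(N+1)
     = 12/(14*15) * (23.5^2/3 + 10^2/3 + 42^2/5 + 29.5^2/3) - 3*15
     = 0.057143 * 860.3 - 45
     = 4.160000.
Step 4: Ties present; correction factor C = 1 - 12/(14^3 - 14) = 0.995604. Corrected H = 4.160000 / 0.995604 = 4.178366.
Step 5: Under H0, H ~ chi^2(3); p-value = 0.242837.
Step 6: alpha = 0.05. fail to reject H0.

H = 4.1784, df = 3, p = 0.242837, fail to reject H0.


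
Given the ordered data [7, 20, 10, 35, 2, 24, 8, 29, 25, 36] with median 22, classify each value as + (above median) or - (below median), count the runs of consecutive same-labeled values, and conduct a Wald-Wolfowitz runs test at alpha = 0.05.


Step 1: Compute median = 22; label A = above, B = below.
Labels in order: BBBABABAAA  (n_A = 5, n_B = 5)
Step 2: Count runs R = 6.
Step 3: Under H0 (random ordering), E[R] = 2*n_A*n_B/(n_A+n_B) + 1 = 2*5*5/10 + 1 = 6.0000.
        Var[R] = 2*n_A*n_B*(2*n_A*n_B - n_A - n_B) / ((n_A+n_B)^2 * (n_A+n_B-1)) = 2000/900 = 2.2222.
        SD[R] = 1.4907.
Step 4: R = E[R], so z = 0 with no continuity correction.
Step 5: Two-sided p-value via normal approximation = 2*(1 - Phi(|z|)) = 1.000000.
Step 6: alpha = 0.05. fail to reject H0.

R = 6, z = 0.0000, p = 1.000000, fail to reject H0.


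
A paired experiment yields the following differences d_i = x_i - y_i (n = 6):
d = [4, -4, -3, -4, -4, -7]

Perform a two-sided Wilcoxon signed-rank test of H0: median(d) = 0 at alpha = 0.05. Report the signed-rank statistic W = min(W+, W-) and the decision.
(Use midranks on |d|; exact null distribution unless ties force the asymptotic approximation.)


Step 1: Drop any zero differences (none here) and take |d_i|.
|d| = [4, 4, 3, 4, 4, 7]
Step 2: Midrank |d_i| (ties get averaged ranks).
ranks: |4|->3.5, |4|->3.5, |3|->1, |4|->3.5, |4|->3.5, |7|->6
Step 3: Attach original signs; sum ranks with positive sign and with negative sign.
W+ = 3.5 = 3.5
W- = 3.5 + 1 + 3.5 + 3.5 + 6 = 17.5
(Check: W+ + W- = 21 should equal n(n+1)/2 = 21.)
Step 4: Test statistic W = min(W+, W-) = 3.5.
Step 5: Ties in |d|, so use the tie-corrected normal approximation.
        E[W] = n(n+1)/4 = 6*7/4 = 10.5.
        Tie groups: |d|=4 (t=4); sum(t^3 - t) = 60.
        Var[W] = n(n+1)(2n+1)/24 - sum(t^3-t)/48 = 546/24 - 60/48 = 21.5.
        z = (W - E[W]) / sqrt(Var[W]) = (3.5 - 10.5) / 4.6368 = -1.5097.
        Two-sided p = 2*Phi(z) = 0.131131.
Step 6: alpha = 0.05. fail to reject H0.

W+ = 3.5, W- = 17.5, W = min = 3.5, p = 0.131131, fail to reject H0.


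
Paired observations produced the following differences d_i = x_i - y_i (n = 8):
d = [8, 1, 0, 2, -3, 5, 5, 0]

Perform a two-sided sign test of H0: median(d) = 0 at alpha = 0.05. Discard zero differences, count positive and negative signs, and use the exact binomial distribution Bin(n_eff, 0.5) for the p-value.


Step 1: Discard zero differences. Original n = 8; n_eff = number of nonzero differences = 6.
Nonzero differences (with sign): +8, +1, +2, -3, +5, +5
Step 2: Count signs: positive = 5, negative = 1.
Step 3: Under H0: P(positive) = 0.5, so the number of positives S ~ Bin(6, 0.5).
Step 4: Two-sided exact p-value = sum of Bin(6,0.5) probabilities at or below the observed probability = 0.218750.
Step 5: alpha = 0.05. fail to reject H0.

n_eff = 6, pos = 5, neg = 1, p = 0.218750, fail to reject H0.


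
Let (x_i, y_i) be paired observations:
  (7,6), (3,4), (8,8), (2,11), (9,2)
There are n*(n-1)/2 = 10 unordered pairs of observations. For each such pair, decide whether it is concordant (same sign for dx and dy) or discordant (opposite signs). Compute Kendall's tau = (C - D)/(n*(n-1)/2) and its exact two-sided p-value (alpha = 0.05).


Step 1: Enumerate the 10 unordered pairs (i,j) with i<j and classify each by sign(x_j-x_i) * sign(y_j-y_i).
  (1,2):dx=-4,dy=-2->C; (1,3):dx=+1,dy=+2->C; (1,4):dx=-5,dy=+5->D; (1,5):dx=+2,dy=-4->D
  (2,3):dx=+5,dy=+4->C; (2,4):dx=-1,dy=+7->D; (2,5):dx=+6,dy=-2->D; (3,4):dx=-6,dy=+3->D
  (3,5):dx=+1,dy=-6->D; (4,5):dx=+7,dy=-9->D
Step 2: C = 3, D = 7, total pairs = 10.
Step 3: tau = (C - D)/(n(n-1)/2) = (3 - 7)/10 = -0.400000.
Step 4: Exact two-sided p-value (enumerate n! = 120 permutations of y under H0): p = 0.483333.
Step 5: alpha = 0.05. fail to reject H0.

tau_b = -0.4000 (C=3, D=7), p = 0.483333, fail to reject H0.


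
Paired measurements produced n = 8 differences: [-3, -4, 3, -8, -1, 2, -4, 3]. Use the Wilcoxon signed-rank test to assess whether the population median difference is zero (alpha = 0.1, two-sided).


Step 1: Drop any zero differences (none here) and take |d_i|.
|d| = [3, 4, 3, 8, 1, 2, 4, 3]
Step 2: Midrank |d_i| (ties get averaged ranks).
ranks: |3|->4, |4|->6.5, |3|->4, |8|->8, |1|->1, |2|->2, |4|->6.5, |3|->4
Step 3: Attach original signs; sum ranks with positive sign and with negative sign.
W+ = 4 + 2 + 4 = 10
W- = 4 + 6.5 + 8 + 1 + 6.5 = 26
(Check: W+ + W- = 36 should equal n(n+1)/2 = 36.)
Step 4: Test statistic W = min(W+, W-) = 10.
Step 5: Ties in |d|, so use the tie-corrected normal approximation.
        E[W] = n(n+1)/4 = 8*9/4 = 18.
        Tie groups: |d|=3 (t=3), |d|=4 (t=2); sum(t^3 - t) = 30.
        Var[W] = n(n+1)(2n+1)/24 - sum(t^3-t)/48 = 1224/24 - 30/48 = 50.375.
        z = (W - E[W]) / sqrt(Var[W]) = (10 - 18) / 7.0975 = -1.1272.
        Two-sided p = 2*Phi(z) = 0.259678.
Step 6: alpha = 0.1. fail to reject H0.

W+ = 10, W- = 26, W = min = 10, p = 0.259678, fail to reject H0.


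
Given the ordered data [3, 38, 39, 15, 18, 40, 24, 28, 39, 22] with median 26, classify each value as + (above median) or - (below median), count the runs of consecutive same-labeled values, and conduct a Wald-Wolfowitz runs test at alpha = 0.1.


Step 1: Compute median = 26; label A = above, B = below.
Labels in order: BAABBABAAB  (n_A = 5, n_B = 5)
Step 2: Count runs R = 7.
Step 3: Under H0 (random ordering), E[R] = 2*n_A*n_B/(n_A+n_B) + 1 = 2*5*5/10 + 1 = 6.0000.
        Var[R] = 2*n_A*n_B*(2*n_A*n_B - n_A - n_B) / ((n_A+n_B)^2 * (n_A+n_B-1)) = 2000/900 = 2.2222.
        SD[R] = 1.4907.
Step 4: Continuity-corrected z = (R - 0.5 - E[R]) / SD[R] = (7 - 0.5 - 6.0000) / 1.4907 = 0.3354.
Step 5: Two-sided p-value via normal approximation = 2*(1 - Phi(|z|)) = 0.737316.
Step 6: alpha = 0.1. fail to reject H0.

R = 7, z = 0.3354, p = 0.737316, fail to reject H0.


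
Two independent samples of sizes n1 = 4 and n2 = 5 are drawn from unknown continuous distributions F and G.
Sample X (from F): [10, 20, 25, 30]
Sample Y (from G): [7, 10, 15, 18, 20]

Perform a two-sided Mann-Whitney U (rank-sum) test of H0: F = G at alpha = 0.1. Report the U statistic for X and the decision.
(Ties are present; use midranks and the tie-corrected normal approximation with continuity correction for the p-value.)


Step 1: Combine and sort all 9 observations; assign midranks.
sorted (value, group): (7,Y), (10,X), (10,Y), (15,Y), (18,Y), (20,X), (20,Y), (25,X), (30,X)
ranks: 7->1, 10->2.5, 10->2.5, 15->4, 18->5, 20->6.5, 20->6.5, 25->8, 30->9
Step 2: Rank sum for X: R1 = 2.5 + 6.5 + 8 + 9 = 26.
Step 3: U_X = R1 - n1(n1+1)/2 = 26 - 4*5/2 = 26 - 10 = 16.
       U_Y = n1*n2 - U_X = 20 - 16 = 4.
Step 4: Ties are present, so use the tie-corrected normal approximation (with continuity correction) for the p-value.
Step 5: p-value = 0.174277; compare to alpha = 0.1. fail to reject H0.

U_X = 16, p = 0.174277, fail to reject H0 at alpha = 0.1.


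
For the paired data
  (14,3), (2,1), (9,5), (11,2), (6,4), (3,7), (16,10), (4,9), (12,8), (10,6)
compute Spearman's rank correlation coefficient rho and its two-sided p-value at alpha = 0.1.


Step 1: Rank x and y separately (midranks; no ties here).
rank(x): 14->9, 2->1, 9->5, 11->7, 6->4, 3->2, 16->10, 4->3, 12->8, 10->6
rank(y): 3->3, 1->1, 5->5, 2->2, 4->4, 7->7, 10->10, 9->9, 8->8, 6->6
Step 2: d_i = R_x(i) - R_y(i); compute d_i^2.
  (9-3)^2=36, (1-1)^2=0, (5-5)^2=0, (7-2)^2=25, (4-4)^2=0, (2-7)^2=25, (10-10)^2=0, (3-9)^2=36, (8-8)^2=0, (6-6)^2=0
sum(d^2) = 122.
Step 3: rho = 1 - 6*122 / (10*(10^2 - 1)) = 1 - 732/990 = 0.260606.
Step 4: Under H0, t = rho * sqrt((n-2)/(1-rho^2)) = 0.7635 ~ t(8).
Step 5: Two-sided p-value from the t-distribution with 8 df = 0.467089.
Step 6: alpha = 0.1. fail to reject H0.

rho = 0.2606, p = 0.467089, fail to reject H0 at alpha = 0.1.


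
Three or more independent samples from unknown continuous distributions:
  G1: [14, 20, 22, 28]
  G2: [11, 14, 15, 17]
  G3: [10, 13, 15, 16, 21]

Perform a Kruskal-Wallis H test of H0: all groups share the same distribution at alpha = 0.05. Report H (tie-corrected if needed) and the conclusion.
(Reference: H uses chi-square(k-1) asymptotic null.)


Step 1: Combine all N = 13 observations and assign midranks.
sorted (value, group, rank): (10,G3,1), (11,G2,2), (13,G3,3), (14,G1,4.5), (14,G2,4.5), (15,G2,6.5), (15,G3,6.5), (16,G3,8), (17,G2,9), (20,G1,10), (21,G3,11), (22,G1,12), (28,G1,13)
Step 2: Sum ranks within each group.
R_1 = 39.5 (n_1 = 4)
R_2 = 22 (n_2 = 4)
R_3 = 29.5 (n_3 = 5)
Step 3: H = 12/(N(N+1)) * sum(R_i^2/n_i) - 3(N+1)
     = 12/(13*14) * (39.5^2/4 + 22^2/4 + 29.5^2/5) - 3*14
     = 0.065934 * 685.112 - 42
     = 3.172253.
Step 4: Ties present; correction factor C = 1 - 12/(13^3 - 13) = 0.994505. Corrected H = 3.172253 / 0.994505 = 3.189779.
Step 5: Under H0, H ~ chi^2(2); p-value = 0.202931.
Step 6: alpha = 0.05. fail to reject H0.

H = 3.1898, df = 2, p = 0.202931, fail to reject H0.


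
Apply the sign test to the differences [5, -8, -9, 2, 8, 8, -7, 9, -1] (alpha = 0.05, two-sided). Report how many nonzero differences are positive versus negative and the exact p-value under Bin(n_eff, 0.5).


Step 1: Discard zero differences. Original n = 9; n_eff = number of nonzero differences = 9.
Nonzero differences (with sign): +5, -8, -9, +2, +8, +8, -7, +9, -1
Step 2: Count signs: positive = 5, negative = 4.
Step 3: Under H0: P(positive) = 0.5, so the number of positives S ~ Bin(9, 0.5).
Step 4: Two-sided exact p-value = sum of Bin(9,0.5) probabilities at or below the observed probability = 1.000000.
Step 5: alpha = 0.05. fail to reject H0.

n_eff = 9, pos = 5, neg = 4, p = 1.000000, fail to reject H0.


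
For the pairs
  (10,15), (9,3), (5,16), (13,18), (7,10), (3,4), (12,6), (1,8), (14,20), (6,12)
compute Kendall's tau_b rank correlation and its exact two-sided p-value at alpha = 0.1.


Step 1: Enumerate the 45 unordered pairs (i,j) with i<j and classify each by sign(x_j-x_i) * sign(y_j-y_i).
  (1,2):dx=-1,dy=-12->C; (1,3):dx=-5,dy=+1->D; (1,4):dx=+3,dy=+3->C; (1,5):dx=-3,dy=-5->C
  (1,6):dx=-7,dy=-11->C; (1,7):dx=+2,dy=-9->D; (1,8):dx=-9,dy=-7->C; (1,9):dx=+4,dy=+5->C
  (1,10):dx=-4,dy=-3->C; (2,3):dx=-4,dy=+13->D; (2,4):dx=+4,dy=+15->C; (2,5):dx=-2,dy=+7->D
  (2,6):dx=-6,dy=+1->D; (2,7):dx=+3,dy=+3->C; (2,8):dx=-8,dy=+5->D; (2,9):dx=+5,dy=+17->C
  (2,10):dx=-3,dy=+9->D; (3,4):dx=+8,dy=+2->C; (3,5):dx=+2,dy=-6->D; (3,6):dx=-2,dy=-12->C
  (3,7):dx=+7,dy=-10->D; (3,8):dx=-4,dy=-8->C; (3,9):dx=+9,dy=+4->C; (3,10):dx=+1,dy=-4->D
  (4,5):dx=-6,dy=-8->C; (4,6):dx=-10,dy=-14->C; (4,7):dx=-1,dy=-12->C; (4,8):dx=-12,dy=-10->C
  (4,9):dx=+1,dy=+2->C; (4,10):dx=-7,dy=-6->C; (5,6):dx=-4,dy=-6->C; (5,7):dx=+5,dy=-4->D
  (5,8):dx=-6,dy=-2->C; (5,9):dx=+7,dy=+10->C; (5,10):dx=-1,dy=+2->D; (6,7):dx=+9,dy=+2->C
  (6,8):dx=-2,dy=+4->D; (6,9):dx=+11,dy=+16->C; (6,10):dx=+3,dy=+8->C; (7,8):dx=-11,dy=+2->D
  (7,9):dx=+2,dy=+14->C; (7,10):dx=-6,dy=+6->D; (8,9):dx=+13,dy=+12->C; (8,10):dx=+5,dy=+4->C
  (9,10):dx=-8,dy=-8->C
Step 2: C = 30, D = 15, total pairs = 45.
Step 3: tau = (C - D)/(n(n-1)/2) = (30 - 15)/45 = 0.333333.
Step 4: Exact two-sided p-value (enumerate n! = 3628800 permutations of y under H0): p = 0.216373.
Step 5: alpha = 0.1. fail to reject H0.

tau_b = 0.3333 (C=30, D=15), p = 0.216373, fail to reject H0.


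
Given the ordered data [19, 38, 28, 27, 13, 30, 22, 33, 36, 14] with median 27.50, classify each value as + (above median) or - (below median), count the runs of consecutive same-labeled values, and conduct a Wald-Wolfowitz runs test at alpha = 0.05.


Step 1: Compute median = 27.50; label A = above, B = below.
Labels in order: BAABBABAAB  (n_A = 5, n_B = 5)
Step 2: Count runs R = 7.
Step 3: Under H0 (random ordering), E[R] = 2*n_A*n_B/(n_A+n_B) + 1 = 2*5*5/10 + 1 = 6.0000.
        Var[R] = 2*n_A*n_B*(2*n_A*n_B - n_A - n_B) / ((n_A+n_B)^2 * (n_A+n_B-1)) = 2000/900 = 2.2222.
        SD[R] = 1.4907.
Step 4: Continuity-corrected z = (R - 0.5 - E[R]) / SD[R] = (7 - 0.5 - 6.0000) / 1.4907 = 0.3354.
Step 5: Two-sided p-value via normal approximation = 2*(1 - Phi(|z|)) = 0.737316.
Step 6: alpha = 0.05. fail to reject H0.

R = 7, z = 0.3354, p = 0.737316, fail to reject H0.


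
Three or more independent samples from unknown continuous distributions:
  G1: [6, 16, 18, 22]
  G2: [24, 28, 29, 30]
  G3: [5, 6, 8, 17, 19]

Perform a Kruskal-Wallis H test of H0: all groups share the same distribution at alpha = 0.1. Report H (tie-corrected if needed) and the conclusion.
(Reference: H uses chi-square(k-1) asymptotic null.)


Step 1: Combine all N = 13 observations and assign midranks.
sorted (value, group, rank): (5,G3,1), (6,G1,2.5), (6,G3,2.5), (8,G3,4), (16,G1,5), (17,G3,6), (18,G1,7), (19,G3,8), (22,G1,9), (24,G2,10), (28,G2,11), (29,G2,12), (30,G2,13)
Step 2: Sum ranks within each group.
R_1 = 23.5 (n_1 = 4)
R_2 = 46 (n_2 = 4)
R_3 = 21.5 (n_3 = 5)
Step 3: H = 12/(N(N+1)) * sum(R_i^2/n_i) - 3(N+1)
     = 12/(13*14) * (23.5^2/4 + 46^2/4 + 21.5^2/5) - 3*14
     = 0.065934 * 759.513 - 42
     = 8.077747.
Step 4: Ties present; correction factor C = 1 - 6/(13^3 - 13) = 0.997253. Corrected H = 8.077747 / 0.997253 = 8.100000.
Step 5: Under H0, H ~ chi^2(2); p-value = 0.017422.
Step 6: alpha = 0.1. reject H0.

H = 8.1000, df = 2, p = 0.017422, reject H0.


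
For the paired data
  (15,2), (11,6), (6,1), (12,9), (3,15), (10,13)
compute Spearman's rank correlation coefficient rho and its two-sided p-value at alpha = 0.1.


Step 1: Rank x and y separately (midranks; no ties here).
rank(x): 15->6, 11->4, 6->2, 12->5, 3->1, 10->3
rank(y): 2->2, 6->3, 1->1, 9->4, 15->6, 13->5
Step 2: d_i = R_x(i) - R_y(i); compute d_i^2.
  (6-2)^2=16, (4-3)^2=1, (2-1)^2=1, (5-4)^2=1, (1-6)^2=25, (3-5)^2=4
sum(d^2) = 48.
Step 3: rho = 1 - 6*48 / (6*(6^2 - 1)) = 1 - 288/210 = -0.371429.
Step 4: Under H0, t = rho * sqrt((n-2)/(1-rho^2)) = -0.8001 ~ t(4).
Step 5: Two-sided p-value from the t-distribution with 4 df = 0.468478.
Step 6: alpha = 0.1. fail to reject H0.

rho = -0.3714, p = 0.468478, fail to reject H0 at alpha = 0.1.


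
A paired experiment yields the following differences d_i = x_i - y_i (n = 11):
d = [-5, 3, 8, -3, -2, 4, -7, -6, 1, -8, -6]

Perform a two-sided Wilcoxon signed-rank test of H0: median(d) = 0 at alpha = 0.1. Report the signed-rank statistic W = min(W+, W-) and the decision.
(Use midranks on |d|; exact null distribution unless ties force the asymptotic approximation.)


Step 1: Drop any zero differences (none here) and take |d_i|.
|d| = [5, 3, 8, 3, 2, 4, 7, 6, 1, 8, 6]
Step 2: Midrank |d_i| (ties get averaged ranks).
ranks: |5|->6, |3|->3.5, |8|->10.5, |3|->3.5, |2|->2, |4|->5, |7|->9, |6|->7.5, |1|->1, |8|->10.5, |6|->7.5
Step 3: Attach original signs; sum ranks with positive sign and with negative sign.
W+ = 3.5 + 10.5 + 5 + 1 = 20
W- = 6 + 3.5 + 2 + 9 + 7.5 + 10.5 + 7.5 = 46
(Check: W+ + W- = 66 should equal n(n+1)/2 = 66.)
Step 4: Test statistic W = min(W+, W-) = 20.
Step 5: Ties in |d|, so use the tie-corrected normal approximation.
        E[W] = n(n+1)/4 = 11*12/4 = 33.
        Tie groups: |d|=3 (t=2), |d|=6 (t=2), |d|=8 (t=2); sum(t^3 - t) = 18.
        Var[W] = n(n+1)(2n+1)/24 - sum(t^3-t)/48 = 3036/24 - 18/48 = 126.125.
        z = (W - E[W]) / sqrt(Var[W]) = (20 - 33) / 11.2305 = -1.1576.
        Two-sided p = 2*Phi(z) = 0.247044.
Step 6: alpha = 0.1. fail to reject H0.

W+ = 20, W- = 46, W = min = 20, p = 0.247044, fail to reject H0.


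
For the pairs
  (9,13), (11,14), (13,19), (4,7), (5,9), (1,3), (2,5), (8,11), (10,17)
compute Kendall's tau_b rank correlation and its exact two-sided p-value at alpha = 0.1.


Step 1: Enumerate the 36 unordered pairs (i,j) with i<j and classify each by sign(x_j-x_i) * sign(y_j-y_i).
  (1,2):dx=+2,dy=+1->C; (1,3):dx=+4,dy=+6->C; (1,4):dx=-5,dy=-6->C; (1,5):dx=-4,dy=-4->C
  (1,6):dx=-8,dy=-10->C; (1,7):dx=-7,dy=-8->C; (1,8):dx=-1,dy=-2->C; (1,9):dx=+1,dy=+4->C
  (2,3):dx=+2,dy=+5->C; (2,4):dx=-7,dy=-7->C; (2,5):dx=-6,dy=-5->C; (2,6):dx=-10,dy=-11->C
  (2,7):dx=-9,dy=-9->C; (2,8):dx=-3,dy=-3->C; (2,9):dx=-1,dy=+3->D; (3,4):dx=-9,dy=-12->C
  (3,5):dx=-8,dy=-10->C; (3,6):dx=-12,dy=-16->C; (3,7):dx=-11,dy=-14->C; (3,8):dx=-5,dy=-8->C
  (3,9):dx=-3,dy=-2->C; (4,5):dx=+1,dy=+2->C; (4,6):dx=-3,dy=-4->C; (4,7):dx=-2,dy=-2->C
  (4,8):dx=+4,dy=+4->C; (4,9):dx=+6,dy=+10->C; (5,6):dx=-4,dy=-6->C; (5,7):dx=-3,dy=-4->C
  (5,8):dx=+3,dy=+2->C; (5,9):dx=+5,dy=+8->C; (6,7):dx=+1,dy=+2->C; (6,8):dx=+7,dy=+8->C
  (6,9):dx=+9,dy=+14->C; (7,8):dx=+6,dy=+6->C; (7,9):dx=+8,dy=+12->C; (8,9):dx=+2,dy=+6->C
Step 2: C = 35, D = 1, total pairs = 36.
Step 3: tau = (C - D)/(n(n-1)/2) = (35 - 1)/36 = 0.944444.
Step 4: Exact two-sided p-value (enumerate n! = 362880 permutations of y under H0): p = 0.000050.
Step 5: alpha = 0.1. reject H0.

tau_b = 0.9444 (C=35, D=1), p = 0.000050, reject H0.


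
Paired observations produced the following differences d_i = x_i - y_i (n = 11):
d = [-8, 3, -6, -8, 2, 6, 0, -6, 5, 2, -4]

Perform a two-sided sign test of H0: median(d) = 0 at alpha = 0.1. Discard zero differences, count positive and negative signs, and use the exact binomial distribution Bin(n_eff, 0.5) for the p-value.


Step 1: Discard zero differences. Original n = 11; n_eff = number of nonzero differences = 10.
Nonzero differences (with sign): -8, +3, -6, -8, +2, +6, -6, +5, +2, -4
Step 2: Count signs: positive = 5, negative = 5.
Step 3: Under H0: P(positive) = 0.5, so the number of positives S ~ Bin(10, 0.5).
Step 4: Two-sided exact p-value = sum of Bin(10,0.5) probabilities at or below the observed probability = 1.000000.
Step 5: alpha = 0.1. fail to reject H0.

n_eff = 10, pos = 5, neg = 5, p = 1.000000, fail to reject H0.


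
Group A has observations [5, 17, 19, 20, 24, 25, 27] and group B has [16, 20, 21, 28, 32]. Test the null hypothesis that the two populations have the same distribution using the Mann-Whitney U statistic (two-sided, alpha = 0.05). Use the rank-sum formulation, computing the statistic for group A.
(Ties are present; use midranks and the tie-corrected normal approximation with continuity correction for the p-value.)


Step 1: Combine and sort all 12 observations; assign midranks.
sorted (value, group): (5,X), (16,Y), (17,X), (19,X), (20,X), (20,Y), (21,Y), (24,X), (25,X), (27,X), (28,Y), (32,Y)
ranks: 5->1, 16->2, 17->3, 19->4, 20->5.5, 20->5.5, 21->7, 24->8, 25->9, 27->10, 28->11, 32->12
Step 2: Rank sum for X: R1 = 1 + 3 + 4 + 5.5 + 8 + 9 + 10 = 40.5.
Step 3: U_X = R1 - n1(n1+1)/2 = 40.5 - 7*8/2 = 40.5 - 28 = 12.5.
       U_Y = n1*n2 - U_X = 35 - 12.5 = 22.5.
Step 4: Ties are present, so use the tie-corrected normal approximation (with continuity correction) for the p-value.
Step 5: p-value = 0.464120; compare to alpha = 0.05. fail to reject H0.

U_X = 12.5, p = 0.464120, fail to reject H0 at alpha = 0.05.


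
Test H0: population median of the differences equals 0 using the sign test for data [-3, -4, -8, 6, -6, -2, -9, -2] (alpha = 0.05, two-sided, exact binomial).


Step 1: Discard zero differences. Original n = 8; n_eff = number of nonzero differences = 8.
Nonzero differences (with sign): -3, -4, -8, +6, -6, -2, -9, -2
Step 2: Count signs: positive = 1, negative = 7.
Step 3: Under H0: P(positive) = 0.5, so the number of positives S ~ Bin(8, 0.5).
Step 4: Two-sided exact p-value = sum of Bin(8,0.5) probabilities at or below the observed probability = 0.070312.
Step 5: alpha = 0.05. fail to reject H0.

n_eff = 8, pos = 1, neg = 7, p = 0.070312, fail to reject H0.


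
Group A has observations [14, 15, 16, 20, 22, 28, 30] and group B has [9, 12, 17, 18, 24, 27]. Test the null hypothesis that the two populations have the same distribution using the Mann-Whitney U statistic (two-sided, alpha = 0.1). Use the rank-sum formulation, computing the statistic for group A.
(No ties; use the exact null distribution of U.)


Step 1: Combine and sort all 13 observations; assign midranks.
sorted (value, group): (9,Y), (12,Y), (14,X), (15,X), (16,X), (17,Y), (18,Y), (20,X), (22,X), (24,Y), (27,Y), (28,X), (30,X)
ranks: 9->1, 12->2, 14->3, 15->4, 16->5, 17->6, 18->7, 20->8, 22->9, 24->10, 27->11, 28->12, 30->13
Step 2: Rank sum for X: R1 = 3 + 4 + 5 + 8 + 9 + 12 + 13 = 54.
Step 3: U_X = R1 - n1(n1+1)/2 = 54 - 7*8/2 = 54 - 28 = 26.
       U_Y = n1*n2 - U_X = 42 - 26 = 16.
Step 4: No ties, so the exact null distribution of U (based on enumerating the C(13,7) = 1716 equally likely rank assignments) gives the two-sided p-value.
Step 5: p-value = 0.533800; compare to alpha = 0.1. fail to reject H0.

U_X = 26, p = 0.533800, fail to reject H0 at alpha = 0.1.
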